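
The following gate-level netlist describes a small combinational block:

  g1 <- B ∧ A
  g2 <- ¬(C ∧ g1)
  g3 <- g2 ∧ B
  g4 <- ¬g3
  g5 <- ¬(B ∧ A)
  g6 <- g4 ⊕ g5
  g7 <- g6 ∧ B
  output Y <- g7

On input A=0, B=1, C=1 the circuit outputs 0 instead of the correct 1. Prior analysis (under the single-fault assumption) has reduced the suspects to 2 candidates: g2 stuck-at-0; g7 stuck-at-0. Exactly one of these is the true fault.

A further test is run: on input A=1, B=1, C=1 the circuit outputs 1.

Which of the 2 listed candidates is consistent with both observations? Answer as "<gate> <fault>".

Evaluate each candidate on input A=1, B=1, C=1:
  g2 stuck-at-0: g1=1, g2=0 [stuck-at-0], g3=0, g4=1, g5=0, g6=1, g7=1 → 1 — matches
  g7 stuck-at-0: g1=1, g2=0, g3=0, g4=1, g5=0, g6=1, g7=0 [stuck-at-0] → 0 — eliminated
Only g2 stuck-at-0 reproduces the observed 1.

g2 stuck-at-0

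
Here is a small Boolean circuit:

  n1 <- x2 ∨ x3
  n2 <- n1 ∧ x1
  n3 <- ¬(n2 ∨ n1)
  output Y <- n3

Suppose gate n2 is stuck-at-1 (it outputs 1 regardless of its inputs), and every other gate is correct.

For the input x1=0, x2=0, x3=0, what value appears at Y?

0

Propagate with n2 forced: n1=0, n2=1 [stuck-at-1], n3=0.
So Y = 0. (Without the fault it would be 1.)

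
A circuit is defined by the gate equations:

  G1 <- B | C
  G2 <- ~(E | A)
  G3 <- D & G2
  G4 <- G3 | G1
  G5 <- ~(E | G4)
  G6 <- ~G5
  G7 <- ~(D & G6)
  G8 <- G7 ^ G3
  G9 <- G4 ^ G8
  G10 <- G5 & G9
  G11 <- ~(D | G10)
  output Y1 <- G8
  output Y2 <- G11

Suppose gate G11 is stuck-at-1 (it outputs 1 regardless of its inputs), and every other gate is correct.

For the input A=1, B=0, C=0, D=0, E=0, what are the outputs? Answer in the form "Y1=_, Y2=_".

Propagate with G11 forced: G1=0, G2=0, G3=0, G4=0, G5=1, G6=0, G7=1, G8=1, G9=1, G10=1, G11=1 [stuck-at-1].
So the outputs are Y1=1, Y2=1. (Without the fault they would be Y1=1, Y2=0.)

Y1=1, Y2=1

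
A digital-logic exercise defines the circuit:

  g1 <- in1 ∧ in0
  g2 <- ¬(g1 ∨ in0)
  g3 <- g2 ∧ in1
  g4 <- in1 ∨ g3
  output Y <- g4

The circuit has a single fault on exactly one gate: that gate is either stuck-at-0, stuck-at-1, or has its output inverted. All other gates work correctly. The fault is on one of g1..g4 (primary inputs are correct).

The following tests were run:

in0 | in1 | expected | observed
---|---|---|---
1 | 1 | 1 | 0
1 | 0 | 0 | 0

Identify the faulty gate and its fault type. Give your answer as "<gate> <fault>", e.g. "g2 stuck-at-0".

Fault-free values for test 1 (in0=1, in1=1): g1=1, g2=0, g3=0, g4=1, giving Y=1. Observed 0.
Test 1: faults giving observed 0 are {g4 stuck-at-0, g4 inverted output}.
Test 2 (in0=1, in1=0): fault-free g1=0, g2=0, g3=0, g4=0 → 0; observed 0. Eliminates g4 inverted output.
Only g4 stuck-at-0 is consistent with every test.

g4 stuck-at-0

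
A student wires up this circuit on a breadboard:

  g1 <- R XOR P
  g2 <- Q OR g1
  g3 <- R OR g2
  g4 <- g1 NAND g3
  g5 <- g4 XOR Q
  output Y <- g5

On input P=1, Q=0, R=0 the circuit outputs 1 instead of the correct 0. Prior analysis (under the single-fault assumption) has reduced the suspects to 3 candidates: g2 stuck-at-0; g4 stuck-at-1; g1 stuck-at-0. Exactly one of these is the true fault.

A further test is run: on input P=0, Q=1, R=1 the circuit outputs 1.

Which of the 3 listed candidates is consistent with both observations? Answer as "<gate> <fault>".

g2 stuck-at-0

Evaluate each candidate on input P=0, Q=1, R=1:
  g2 stuck-at-0: g1=1, g2=0 [stuck-at-0], g3=1, g4=0, g5=1 → 1 — matches
  g4 stuck-at-1: g1=1, g2=1, g3=1, g4=1 [stuck-at-1], g5=0 → 0 — eliminated
  g1 stuck-at-0: g1=0 [stuck-at-0], g2=1, g3=1, g4=1, g5=0 → 0 — eliminated
Only g2 stuck-at-0 reproduces the observed 1.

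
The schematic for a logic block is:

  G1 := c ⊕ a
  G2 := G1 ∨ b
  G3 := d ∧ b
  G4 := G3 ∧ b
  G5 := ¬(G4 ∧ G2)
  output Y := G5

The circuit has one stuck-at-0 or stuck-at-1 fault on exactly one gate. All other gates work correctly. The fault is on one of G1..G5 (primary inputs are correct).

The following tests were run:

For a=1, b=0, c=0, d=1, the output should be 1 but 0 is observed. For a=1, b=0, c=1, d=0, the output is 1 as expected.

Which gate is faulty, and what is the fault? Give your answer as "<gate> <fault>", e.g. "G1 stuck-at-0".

Fault-free values for test 1 (a=1, b=0, c=0, d=1): G1=1, G2=1, G3=0, G4=0, G5=1, giving Y=1. Observed 0.
Test 1: faults giving observed 0 are {G4 stuck-at-1, G5 stuck-at-0}.
Test 2 (a=1, b=0, c=1, d=0): fault-free G1=0, G2=0, G3=0, G4=0, G5=1 → 1; observed 1. Eliminates G5 stuck-at-0.
Only G4 stuck-at-1 is consistent with every test.

G4 stuck-at-1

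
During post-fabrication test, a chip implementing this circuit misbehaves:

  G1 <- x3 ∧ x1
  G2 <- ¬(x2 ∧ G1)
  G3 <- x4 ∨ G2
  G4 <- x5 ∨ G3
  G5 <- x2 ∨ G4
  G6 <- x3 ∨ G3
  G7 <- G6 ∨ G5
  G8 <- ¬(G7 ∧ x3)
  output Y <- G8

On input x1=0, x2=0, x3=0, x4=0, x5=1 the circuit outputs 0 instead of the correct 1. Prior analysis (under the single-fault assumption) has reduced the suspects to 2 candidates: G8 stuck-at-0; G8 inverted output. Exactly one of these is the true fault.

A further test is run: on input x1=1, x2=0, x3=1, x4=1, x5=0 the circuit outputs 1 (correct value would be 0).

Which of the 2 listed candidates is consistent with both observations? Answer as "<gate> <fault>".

G8 inverted output

Evaluate each candidate on input x1=1, x2=0, x3=1, x4=1, x5=0:
  G8 stuck-at-0: G1=1, G2=1, G3=1, G4=1, G5=1, G6=1, G7=1, G8=0 [stuck-at-0] → 0 — eliminated
  G8 inverted output: G1=1, G2=1, G3=1, G4=1, G5=1, G6=1, G7=1, G8=1 [inverted output] → 1 — matches
Only G8 inverted output reproduces the observed 1.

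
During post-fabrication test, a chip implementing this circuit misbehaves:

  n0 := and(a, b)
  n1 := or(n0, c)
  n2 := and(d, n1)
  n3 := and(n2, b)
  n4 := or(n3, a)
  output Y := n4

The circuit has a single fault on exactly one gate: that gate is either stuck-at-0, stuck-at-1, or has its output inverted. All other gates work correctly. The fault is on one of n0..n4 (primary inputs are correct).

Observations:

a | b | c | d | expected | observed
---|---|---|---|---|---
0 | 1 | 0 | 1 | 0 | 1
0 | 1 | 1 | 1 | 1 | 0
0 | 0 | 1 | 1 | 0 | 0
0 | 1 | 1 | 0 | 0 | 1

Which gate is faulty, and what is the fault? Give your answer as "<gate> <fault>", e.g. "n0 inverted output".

Fault-free values for test 1 (a=0, b=1, c=0, d=1): n0=0, n1=0, n2=0, n3=0, n4=0, giving Y=0. Observed 1.
Test 1: faults giving observed 1 are {n0 stuck-at-1, n0 inverted output, n1 stuck-at-1, n1 inverted output, n2 stuck-at-1, n2 inverted output, n3 stuck-at-1, n3 inverted output, n4 stuck-at-1, n4 inverted output}.
Test 2 (a=0, b=1, c=1, d=1): fault-free n0=0, n1=1, n2=1, n3=1, n4=1 → 1; observed 0. Eliminates n0 stuck-at-1, n0 inverted output, n1 stuck-at-1, n2 stuck-at-1, n3 stuck-at-1, n4 stuck-at-1.
Test 3 (a=0, b=0, c=1, d=1): fault-free n0=0, n1=1, n2=1, n3=0, n4=0 → 0; observed 0. Eliminates n3 inverted output, n4 inverted output.
Test 4 (a=0, b=1, c=1, d=0): fault-free n0=0, n1=1, n2=0, n3=0, n4=0 → 0; observed 1. Eliminates n1 inverted output.
Only n2 inverted output is consistent with every test.

n2 inverted output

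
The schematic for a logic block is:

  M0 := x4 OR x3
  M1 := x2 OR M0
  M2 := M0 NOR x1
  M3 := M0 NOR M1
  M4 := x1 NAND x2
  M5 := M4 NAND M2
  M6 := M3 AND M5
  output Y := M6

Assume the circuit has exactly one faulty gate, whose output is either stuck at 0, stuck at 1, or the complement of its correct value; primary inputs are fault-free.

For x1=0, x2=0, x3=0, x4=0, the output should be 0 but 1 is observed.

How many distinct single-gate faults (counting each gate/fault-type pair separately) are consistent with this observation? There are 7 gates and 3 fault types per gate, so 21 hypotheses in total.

8

Fault-free: M0=0, M1=0, M2=1, M3=1, M4=1, M5=0, M6=0 → 0. Observed 1.
  M0: none of the 3 fault types match ✗
  M1: none of the 3 fault types match ✗
  M2: stuck-at-0, inverted output ✓; others ✗
  M3: none of the 3 fault types match ✗
  M4: stuck-at-0, inverted output ✓; others ✗
  M5: stuck-at-1, inverted output ✓; others ✗
  M6: stuck-at-1, inverted output ✓; others ✗
Consistent faults: {M2 stuck-at-0, M2 inverted output, M4 stuck-at-0, M4 inverted output, M5 stuck-at-1, M5 inverted output, M6 stuck-at-1, M6 inverted output} — 8 in all.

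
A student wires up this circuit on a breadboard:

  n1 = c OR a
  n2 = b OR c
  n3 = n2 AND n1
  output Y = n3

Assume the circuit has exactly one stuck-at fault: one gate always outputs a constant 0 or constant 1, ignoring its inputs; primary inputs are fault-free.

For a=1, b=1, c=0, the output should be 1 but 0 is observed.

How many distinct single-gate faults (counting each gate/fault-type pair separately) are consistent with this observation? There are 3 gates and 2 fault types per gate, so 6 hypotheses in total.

3

Fault-free: n1=1, n2=1, n3=1 → 1. Observed 0.
  n1 stuck-at-0: output 0 ✓
  n1 stuck-at-1: output 1 ✗
  n2 stuck-at-0: output 0 ✓
  n2 stuck-at-1: output 1 ✗
  n3 stuck-at-0: output 0 ✓
  n3 stuck-at-1: output 1 ✗
Consistent faults: {n1 stuck-at-0, n2 stuck-at-0, n3 stuck-at-0} — 3 in all.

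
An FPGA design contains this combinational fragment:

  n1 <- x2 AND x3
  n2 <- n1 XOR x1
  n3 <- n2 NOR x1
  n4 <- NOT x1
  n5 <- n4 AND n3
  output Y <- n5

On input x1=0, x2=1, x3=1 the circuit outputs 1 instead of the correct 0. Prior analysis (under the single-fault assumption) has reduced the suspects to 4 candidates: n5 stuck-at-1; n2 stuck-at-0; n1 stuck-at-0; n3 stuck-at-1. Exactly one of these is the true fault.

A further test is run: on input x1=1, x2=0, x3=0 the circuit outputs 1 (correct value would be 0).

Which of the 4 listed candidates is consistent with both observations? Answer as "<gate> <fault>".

n5 stuck-at-1

Evaluate each candidate on input x1=1, x2=0, x3=0:
  n5 stuck-at-1: n1=0, n2=1, n3=0, n4=0, n5=1 [stuck-at-1] → 1 — matches
  n2 stuck-at-0: n1=0, n2=0 [stuck-at-0], n3=0, n4=0, n5=0 → 0 — eliminated
  n1 stuck-at-0: n1=0 [stuck-at-0], n2=1, n3=0, n4=0, n5=0 → 0 — eliminated
  n3 stuck-at-1: n1=0, n2=1, n3=1 [stuck-at-1], n4=0, n5=0 → 0 — eliminated
Only n5 stuck-at-1 reproduces the observed 1.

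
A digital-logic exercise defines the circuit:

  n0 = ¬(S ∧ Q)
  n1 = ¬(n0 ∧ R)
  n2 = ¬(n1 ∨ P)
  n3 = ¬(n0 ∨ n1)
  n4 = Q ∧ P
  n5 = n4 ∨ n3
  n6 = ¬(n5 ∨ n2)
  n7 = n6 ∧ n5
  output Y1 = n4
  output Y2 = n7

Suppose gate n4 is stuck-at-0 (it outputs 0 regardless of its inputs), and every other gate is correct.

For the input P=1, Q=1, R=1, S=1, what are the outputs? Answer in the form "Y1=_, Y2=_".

Propagate with n4 forced: n0=0, n1=1, n2=0, n3=0, n4=0 [stuck-at-0], n5=0, n6=1, n7=0.
So the outputs are Y1=0, Y2=0. (Without the fault they would be Y1=1, Y2=0.)

Y1=0, Y2=0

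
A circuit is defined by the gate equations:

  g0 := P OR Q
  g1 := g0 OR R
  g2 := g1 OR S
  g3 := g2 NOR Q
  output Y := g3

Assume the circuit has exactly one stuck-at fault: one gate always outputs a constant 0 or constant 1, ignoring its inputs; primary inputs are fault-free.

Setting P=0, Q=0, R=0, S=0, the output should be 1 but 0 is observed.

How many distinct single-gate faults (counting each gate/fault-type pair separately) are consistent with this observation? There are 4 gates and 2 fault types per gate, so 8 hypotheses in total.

Fault-free: g0=0, g1=0, g2=0, g3=1 → 1. Observed 0.
  g0 stuck-at-0: output 1 ✗
  g0 stuck-at-1: output 0 ✓
  g1 stuck-at-0: output 1 ✗
  g1 stuck-at-1: output 0 ✓
  g2 stuck-at-0: output 1 ✗
  g2 stuck-at-1: output 0 ✓
  g3 stuck-at-0: output 0 ✓
  g3 stuck-at-1: output 1 ✗
Consistent faults: {g0 stuck-at-1, g1 stuck-at-1, g2 stuck-at-1, g3 stuck-at-0} — 4 in all.

4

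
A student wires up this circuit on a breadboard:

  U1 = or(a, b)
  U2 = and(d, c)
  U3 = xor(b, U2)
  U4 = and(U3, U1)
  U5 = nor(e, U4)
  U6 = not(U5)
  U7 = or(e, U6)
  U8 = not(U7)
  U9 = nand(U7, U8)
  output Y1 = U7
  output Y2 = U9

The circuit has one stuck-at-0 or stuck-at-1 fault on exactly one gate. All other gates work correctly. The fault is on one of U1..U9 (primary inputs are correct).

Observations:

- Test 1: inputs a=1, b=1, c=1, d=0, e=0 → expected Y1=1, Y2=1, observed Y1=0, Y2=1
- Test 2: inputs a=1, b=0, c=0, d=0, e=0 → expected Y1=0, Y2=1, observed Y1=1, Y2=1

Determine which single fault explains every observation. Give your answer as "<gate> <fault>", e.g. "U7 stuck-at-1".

Fault-free values for test 1 (a=1, b=1, c=1, d=0, e=0): U1=1, U2=0, U3=1, U4=1, U5=0, U6=1, U7=1, U8=0, U9=1, giving Y1=1, Y2=1. Observed Y1=0, Y2=1.
Test 1: faults giving observed Y1=0, Y2=1 are {U1 stuck-at-0, U2 stuck-at-1, U3 stuck-at-0, U4 stuck-at-0, U5 stuck-at-1, U6 stuck-at-0, U7 stuck-at-0}.
Test 2 (a=1, b=0, c=0, d=0, e=0): fault-free U1=1, U2=0, U3=0, U4=0, U5=1, U6=0, U7=0, U8=1, U9=1 → Y1=0, Y2=1; observed Y1=1, Y2=1. Eliminates U1 stuck-at-0, U3 stuck-at-0, U4 stuck-at-0, U5 stuck-at-1, U6 stuck-at-0, U7 stuck-at-0.
Only U2 stuck-at-1 is consistent with every test.

U2 stuck-at-1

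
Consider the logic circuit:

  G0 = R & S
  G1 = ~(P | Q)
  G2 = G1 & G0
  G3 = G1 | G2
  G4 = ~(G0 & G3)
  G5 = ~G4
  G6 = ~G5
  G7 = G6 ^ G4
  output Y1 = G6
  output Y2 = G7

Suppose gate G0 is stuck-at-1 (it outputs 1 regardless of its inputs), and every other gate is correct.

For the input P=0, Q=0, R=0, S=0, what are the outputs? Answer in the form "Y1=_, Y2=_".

Y1=0, Y2=0

Propagate with G0 forced: G0=1 [stuck-at-1], G1=1, G2=1, G3=1, G4=0, G5=1, G6=0, G7=0.
So the outputs are Y1=0, Y2=0. (Without the fault they would be Y1=1, Y2=0.)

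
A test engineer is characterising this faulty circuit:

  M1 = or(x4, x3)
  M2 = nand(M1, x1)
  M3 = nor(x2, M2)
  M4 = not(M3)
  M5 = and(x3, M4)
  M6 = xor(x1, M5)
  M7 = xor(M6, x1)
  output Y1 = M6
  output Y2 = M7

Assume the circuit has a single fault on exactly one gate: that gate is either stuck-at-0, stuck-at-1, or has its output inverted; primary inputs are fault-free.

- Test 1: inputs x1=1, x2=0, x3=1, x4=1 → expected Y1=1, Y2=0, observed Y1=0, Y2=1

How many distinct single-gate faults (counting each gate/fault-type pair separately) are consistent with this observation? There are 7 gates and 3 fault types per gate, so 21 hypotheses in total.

Fault-free: M1=1, M2=0, M3=1, M4=0, M5=0, M6=1, M7=0 → Y1=1, Y2=0. Observed Y1=0, Y2=1.
  M1: stuck-at-0, inverted output ✓; others ✗
  M2: stuck-at-1, inverted output ✓; others ✗
  M3: stuck-at-0, inverted output ✓; others ✗
  M4: stuck-at-1, inverted output ✓; others ✗
  M5: stuck-at-1, inverted output ✓; others ✗
  M6: stuck-at-0, inverted output ✓; others ✗
  M7: none of the 3 fault types match ✗
Consistent faults: {M1 stuck-at-0, M1 inverted output, M2 stuck-at-1, M2 inverted output, M3 stuck-at-0, M3 inverted output, M4 stuck-at-1, M4 inverted output, M5 stuck-at-1, M5 inverted output, M6 stuck-at-0, M6 inverted output} — 12 in all.

12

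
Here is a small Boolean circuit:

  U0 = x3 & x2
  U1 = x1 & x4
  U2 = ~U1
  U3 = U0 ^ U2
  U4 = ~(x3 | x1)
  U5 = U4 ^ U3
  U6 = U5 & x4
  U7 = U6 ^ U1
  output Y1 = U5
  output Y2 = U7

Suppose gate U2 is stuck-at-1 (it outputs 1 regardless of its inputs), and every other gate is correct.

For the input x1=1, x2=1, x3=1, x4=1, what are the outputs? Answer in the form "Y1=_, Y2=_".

Propagate with U2 forced: U0=1, U1=1, U2=1 [stuck-at-1], U3=0, U4=0, U5=0, U6=0, U7=1.
So the outputs are Y1=0, Y2=1. (Without the fault they would be Y1=1, Y2=0.)

Y1=0, Y2=1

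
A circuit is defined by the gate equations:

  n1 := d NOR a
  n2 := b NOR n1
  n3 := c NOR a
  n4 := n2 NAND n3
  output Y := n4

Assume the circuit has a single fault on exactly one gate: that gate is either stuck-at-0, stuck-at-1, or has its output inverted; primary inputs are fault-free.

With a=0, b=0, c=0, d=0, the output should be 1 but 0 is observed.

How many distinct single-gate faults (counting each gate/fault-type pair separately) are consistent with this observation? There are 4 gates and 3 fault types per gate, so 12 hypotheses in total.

Fault-free: n1=1, n2=0, n3=1, n4=1 → 1. Observed 0.
  n1 stuck-at-0: output 0 ✓
  n1 stuck-at-1: output 1 ✗
  n1 inverted output: output 0 ✓
  n2 stuck-at-0: output 1 ✗
  n2 stuck-at-1: output 0 ✓
  n2 inverted output: output 0 ✓
  n3 stuck-at-0: output 1 ✗
  n3 stuck-at-1: output 1 ✗
  n3 inverted output: output 1 ✗
  n4 stuck-at-0: output 0 ✓
  n4 stuck-at-1: output 1 ✗
  n4 inverted output: output 0 ✓
Consistent faults: {n1 stuck-at-0, n1 inverted output, n2 stuck-at-1, n2 inverted output, n4 stuck-at-0, n4 inverted output} — 6 in all.

6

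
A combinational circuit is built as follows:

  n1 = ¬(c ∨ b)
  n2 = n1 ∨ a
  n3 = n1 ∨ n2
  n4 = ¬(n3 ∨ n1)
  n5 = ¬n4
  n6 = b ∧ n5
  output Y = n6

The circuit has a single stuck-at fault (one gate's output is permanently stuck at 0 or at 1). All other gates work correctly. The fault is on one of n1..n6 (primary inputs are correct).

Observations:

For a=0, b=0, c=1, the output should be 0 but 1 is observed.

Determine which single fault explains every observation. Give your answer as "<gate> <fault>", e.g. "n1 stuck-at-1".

Fault-free values for test 1 (a=0, b=0, c=1): n1=0, n2=0, n3=0, n4=1, n5=0, n6=0, giving Y=0. Observed 1.
Test 1: faults giving observed 1 are {n6 stuck-at-1}.
Only n6 stuck-at-1 is consistent with every test.

n6 stuck-at-1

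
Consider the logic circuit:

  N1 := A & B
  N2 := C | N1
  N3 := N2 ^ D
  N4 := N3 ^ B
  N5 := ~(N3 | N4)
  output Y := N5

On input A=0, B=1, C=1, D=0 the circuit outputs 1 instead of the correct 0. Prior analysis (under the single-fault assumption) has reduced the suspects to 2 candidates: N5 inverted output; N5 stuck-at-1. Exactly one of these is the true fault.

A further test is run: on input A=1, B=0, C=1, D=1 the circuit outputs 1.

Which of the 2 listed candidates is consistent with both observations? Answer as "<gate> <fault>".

Evaluate each candidate on input A=1, B=0, C=1, D=1:
  N5 inverted output: N1=0, N2=1, N3=0, N4=0, N5=0 [inverted output] → 0 — eliminated
  N5 stuck-at-1: N1=0, N2=1, N3=0, N4=0, N5=1 [stuck-at-1] → 1 — matches
Only N5 stuck-at-1 reproduces the observed 1.

N5 stuck-at-1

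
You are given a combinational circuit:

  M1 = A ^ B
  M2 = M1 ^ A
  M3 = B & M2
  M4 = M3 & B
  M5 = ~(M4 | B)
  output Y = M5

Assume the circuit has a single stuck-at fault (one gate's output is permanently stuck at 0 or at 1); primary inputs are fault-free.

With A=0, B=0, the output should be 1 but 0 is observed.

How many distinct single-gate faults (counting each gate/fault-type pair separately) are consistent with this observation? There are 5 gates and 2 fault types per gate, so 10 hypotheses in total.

2

Fault-free: M1=0, M2=0, M3=0, M4=0, M5=1 → 1. Observed 0.
  M1 stuck-at-0: output 1 ✗
  M1 stuck-at-1: output 1 ✗
  M2 stuck-at-0: output 1 ✗
  M2 stuck-at-1: output 1 ✗
  M3 stuck-at-0: output 1 ✗
  M3 stuck-at-1: output 1 ✗
  M4 stuck-at-0: output 1 ✗
  M4 stuck-at-1: output 0 ✓
  M5 stuck-at-0: output 0 ✓
  M5 stuck-at-1: output 1 ✗
Consistent faults: {M4 stuck-at-1, M5 stuck-at-0} — 2 in all.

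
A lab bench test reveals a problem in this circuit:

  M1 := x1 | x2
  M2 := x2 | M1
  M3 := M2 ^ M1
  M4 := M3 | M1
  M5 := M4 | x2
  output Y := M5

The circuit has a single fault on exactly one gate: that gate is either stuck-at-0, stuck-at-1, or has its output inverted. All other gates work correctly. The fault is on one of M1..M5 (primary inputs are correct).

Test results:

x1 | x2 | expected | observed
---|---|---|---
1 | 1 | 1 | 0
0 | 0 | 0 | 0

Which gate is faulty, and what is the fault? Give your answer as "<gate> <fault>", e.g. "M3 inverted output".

M5 stuck-at-0

Fault-free values for test 1 (x1=1, x2=1): M1=1, M2=1, M3=0, M4=1, M5=1, giving Y=1. Observed 0.
Test 1: faults giving observed 0 are {M5 stuck-at-0, M5 inverted output}.
Test 2 (x1=0, x2=0): fault-free M1=0, M2=0, M3=0, M4=0, M5=0 → 0; observed 0. Eliminates M5 inverted output.
Only M5 stuck-at-0 is consistent with every test.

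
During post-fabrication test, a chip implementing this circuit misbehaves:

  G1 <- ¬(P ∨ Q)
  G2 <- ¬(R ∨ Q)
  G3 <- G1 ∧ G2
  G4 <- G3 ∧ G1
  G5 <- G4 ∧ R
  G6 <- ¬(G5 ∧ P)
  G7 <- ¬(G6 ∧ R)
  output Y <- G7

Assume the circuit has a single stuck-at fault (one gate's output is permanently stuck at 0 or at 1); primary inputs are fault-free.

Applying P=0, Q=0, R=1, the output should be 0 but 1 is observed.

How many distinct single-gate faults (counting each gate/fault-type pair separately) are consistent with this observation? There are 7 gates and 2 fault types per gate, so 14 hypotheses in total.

2

Fault-free: G1=1, G2=0, G3=0, G4=0, G5=0, G6=1, G7=0 → 0. Observed 1.
  G1 stuck-at-0: output 0 ✗
  G1 stuck-at-1: output 0 ✗
  G2 stuck-at-0: output 0 ✗
  G2 stuck-at-1: output 0 ✗
  G3 stuck-at-0: output 0 ✗
  G3 stuck-at-1: output 0 ✗
  G4 stuck-at-0: output 0 ✗
  G4 stuck-at-1: output 0 ✗
  G5 stuck-at-0: output 0 ✗
  G5 stuck-at-1: output 0 ✗
  G6 stuck-at-0: output 1 ✓
  G6 stuck-at-1: output 0 ✗
  G7 stuck-at-0: output 0 ✗
  G7 stuck-at-1: output 1 ✓
Consistent faults: {G6 stuck-at-0, G7 stuck-at-1} — 2 in all.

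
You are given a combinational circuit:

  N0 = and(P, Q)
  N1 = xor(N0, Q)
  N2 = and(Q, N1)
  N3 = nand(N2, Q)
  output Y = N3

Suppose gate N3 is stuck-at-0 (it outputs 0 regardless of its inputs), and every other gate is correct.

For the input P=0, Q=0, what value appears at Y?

Propagate with N3 forced: N0=0, N1=0, N2=0, N3=0 [stuck-at-0].
So Y = 0. (Without the fault it would be 1.)

0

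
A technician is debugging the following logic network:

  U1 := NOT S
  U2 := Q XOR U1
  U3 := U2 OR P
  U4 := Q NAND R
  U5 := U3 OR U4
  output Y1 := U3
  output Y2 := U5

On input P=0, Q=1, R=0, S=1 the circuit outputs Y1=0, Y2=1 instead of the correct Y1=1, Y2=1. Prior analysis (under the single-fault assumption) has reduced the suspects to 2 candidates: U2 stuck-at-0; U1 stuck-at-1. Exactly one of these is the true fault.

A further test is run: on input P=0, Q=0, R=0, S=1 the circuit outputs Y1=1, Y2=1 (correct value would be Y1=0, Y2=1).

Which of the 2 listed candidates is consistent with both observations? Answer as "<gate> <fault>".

U1 stuck-at-1

Evaluate each candidate on input P=0, Q=0, R=0, S=1:
  U2 stuck-at-0: U1=0, U2=0 [stuck-at-0], U3=0, U4=1, U5=1 → Y1=0, Y2=1 — eliminated
  U1 stuck-at-1: U1=1 [stuck-at-1], U2=1, U3=1, U4=1, U5=1 → Y1=1, Y2=1 — matches
Only U1 stuck-at-1 reproduces the observed Y1=1, Y2=1.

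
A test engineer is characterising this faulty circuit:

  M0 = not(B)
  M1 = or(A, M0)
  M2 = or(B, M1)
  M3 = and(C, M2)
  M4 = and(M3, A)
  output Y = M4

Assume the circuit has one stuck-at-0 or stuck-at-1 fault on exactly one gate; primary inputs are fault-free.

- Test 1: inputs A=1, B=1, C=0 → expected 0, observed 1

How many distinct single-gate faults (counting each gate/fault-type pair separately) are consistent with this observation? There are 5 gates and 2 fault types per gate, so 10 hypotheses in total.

Fault-free: M0=0, M1=1, M2=1, M3=0, M4=0 → 0. Observed 1.
  M0 stuck-at-0: output 0 ✗
  M0 stuck-at-1: output 0 ✗
  M1 stuck-at-0: output 0 ✗
  M1 stuck-at-1: output 0 ✗
  M2 stuck-at-0: output 0 ✗
  M2 stuck-at-1: output 0 ✗
  M3 stuck-at-0: output 0 ✗
  M3 stuck-at-1: output 1 ✓
  M4 stuck-at-0: output 0 ✗
  M4 stuck-at-1: output 1 ✓
Consistent faults: {M3 stuck-at-1, M4 stuck-at-1} — 2 in all.

2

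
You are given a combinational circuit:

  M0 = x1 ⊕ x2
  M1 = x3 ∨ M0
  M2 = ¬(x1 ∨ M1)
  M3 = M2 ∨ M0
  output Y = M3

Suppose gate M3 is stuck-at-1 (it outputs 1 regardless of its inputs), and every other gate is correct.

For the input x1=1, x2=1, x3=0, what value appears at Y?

Propagate with M3 forced: M0=0, M1=0, M2=0, M3=1 [stuck-at-1].
So Y = 1. (Without the fault it would be 0.)

1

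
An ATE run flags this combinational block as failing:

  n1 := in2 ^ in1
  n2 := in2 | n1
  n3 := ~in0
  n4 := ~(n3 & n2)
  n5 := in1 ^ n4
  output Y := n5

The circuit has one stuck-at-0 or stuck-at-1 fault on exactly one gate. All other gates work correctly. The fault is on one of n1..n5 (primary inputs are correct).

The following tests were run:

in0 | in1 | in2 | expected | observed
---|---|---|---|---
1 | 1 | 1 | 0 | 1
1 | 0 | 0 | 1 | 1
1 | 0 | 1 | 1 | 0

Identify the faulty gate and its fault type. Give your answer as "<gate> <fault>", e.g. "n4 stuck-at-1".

Fault-free values for test 1 (in0=1, in1=1, in2=1): n1=0, n2=1, n3=0, n4=1, n5=0, giving Y=0. Observed 1.
Test 1: faults giving observed 1 are {n3 stuck-at-1, n4 stuck-at-0, n5 stuck-at-1}.
Test 2 (in0=1, in1=0, in2=0): fault-free n1=0, n2=0, n3=0, n4=1, n5=1 → 1; observed 1. Eliminates n4 stuck-at-0.
Test 3 (in0=1, in1=0, in2=1): fault-free n1=1, n2=1, n3=0, n4=1, n5=1 → 1; observed 0. Eliminates n5 stuck-at-1.
Only n3 stuck-at-1 is consistent with every test.

n3 stuck-at-1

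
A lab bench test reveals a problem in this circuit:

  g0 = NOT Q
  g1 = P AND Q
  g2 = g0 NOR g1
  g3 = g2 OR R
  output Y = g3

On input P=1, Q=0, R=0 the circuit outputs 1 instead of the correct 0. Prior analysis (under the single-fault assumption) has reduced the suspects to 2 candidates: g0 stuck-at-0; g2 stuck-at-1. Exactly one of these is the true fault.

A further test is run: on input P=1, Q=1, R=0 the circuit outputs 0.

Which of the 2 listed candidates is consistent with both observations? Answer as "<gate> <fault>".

Evaluate each candidate on input P=1, Q=1, R=0:
  g0 stuck-at-0: g0=0 [stuck-at-0], g1=1, g2=0, g3=0 → 0 — matches
  g2 stuck-at-1: g0=0, g1=1, g2=1 [stuck-at-1], g3=1 → 1 — eliminated
Only g0 stuck-at-0 reproduces the observed 0.

g0 stuck-at-0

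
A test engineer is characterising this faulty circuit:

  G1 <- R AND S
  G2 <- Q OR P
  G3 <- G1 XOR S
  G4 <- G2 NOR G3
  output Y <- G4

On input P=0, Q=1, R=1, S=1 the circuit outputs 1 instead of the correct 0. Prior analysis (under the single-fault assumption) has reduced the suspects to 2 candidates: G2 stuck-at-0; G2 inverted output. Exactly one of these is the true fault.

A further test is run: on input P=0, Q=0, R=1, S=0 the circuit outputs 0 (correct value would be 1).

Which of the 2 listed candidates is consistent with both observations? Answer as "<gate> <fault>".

Evaluate each candidate on input P=0, Q=0, R=1, S=0:
  G2 stuck-at-0: G1=0, G2=0 [stuck-at-0], G3=0, G4=1 → 1 — eliminated
  G2 inverted output: G1=0, G2=1 [inverted output], G3=0, G4=0 → 0 — matches
Only G2 inverted output reproduces the observed 0.

G2 inverted output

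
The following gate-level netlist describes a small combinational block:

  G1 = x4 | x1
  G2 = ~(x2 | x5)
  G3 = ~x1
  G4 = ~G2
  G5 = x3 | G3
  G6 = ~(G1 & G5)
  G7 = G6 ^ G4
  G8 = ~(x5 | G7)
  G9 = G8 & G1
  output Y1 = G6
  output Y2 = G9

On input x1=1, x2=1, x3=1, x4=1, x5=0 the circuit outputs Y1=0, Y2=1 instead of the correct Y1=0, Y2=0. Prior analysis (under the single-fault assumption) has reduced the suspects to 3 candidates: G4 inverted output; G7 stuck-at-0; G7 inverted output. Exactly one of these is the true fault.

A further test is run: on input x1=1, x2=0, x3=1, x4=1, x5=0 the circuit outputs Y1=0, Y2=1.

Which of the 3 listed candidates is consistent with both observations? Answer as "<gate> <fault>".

G7 stuck-at-0

Evaluate each candidate on input x1=1, x2=0, x3=1, x4=1, x5=0:
  G4 inverted output: G1=1, G2=1, G3=0, G4=1 [inverted output], G5=1, G6=0, G7=1, G8=0, G9=0 → Y1=0, Y2=0 — eliminated
  G7 stuck-at-0: G1=1, G2=1, G3=0, G4=0, G5=1, G6=0, G7=0 [stuck-at-0], G8=1, G9=1 → Y1=0, Y2=1 — matches
  G7 inverted output: G1=1, G2=1, G3=0, G4=0, G5=1, G6=0, G7=1 [inverted output], G8=0, G9=0 → Y1=0, Y2=0 — eliminated
Only G7 stuck-at-0 reproduces the observed Y1=0, Y2=1.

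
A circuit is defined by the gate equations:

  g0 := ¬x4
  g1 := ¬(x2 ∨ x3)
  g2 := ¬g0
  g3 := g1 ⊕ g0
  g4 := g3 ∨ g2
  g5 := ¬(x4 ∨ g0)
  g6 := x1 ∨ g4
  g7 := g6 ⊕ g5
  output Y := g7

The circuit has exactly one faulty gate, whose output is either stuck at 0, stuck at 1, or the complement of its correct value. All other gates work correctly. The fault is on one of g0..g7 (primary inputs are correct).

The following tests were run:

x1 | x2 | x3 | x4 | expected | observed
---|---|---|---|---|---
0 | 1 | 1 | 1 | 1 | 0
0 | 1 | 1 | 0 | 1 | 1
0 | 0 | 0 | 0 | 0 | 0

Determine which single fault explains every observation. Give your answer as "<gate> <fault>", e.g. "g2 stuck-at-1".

Fault-free values for test 1 (x1=0, x2=1, x3=1, x4=1): g0=0, g1=0, g2=1, g3=0, g4=1, g5=0, g6=1, g7=1, giving Y=1. Observed 0.
Test 1: faults giving observed 0 are {g2 stuck-at-0, g2 inverted output, g4 stuck-at-0, g4 inverted output, g5 stuck-at-1, g5 inverted output, g6 stuck-at-0, g6 inverted output, g7 stuck-at-0, g7 inverted output}.
Test 2 (x1=0, x2=1, x3=1, x4=0): fault-free g0=1, g1=0, g2=0, g3=1, g4=1, g5=0, g6=1, g7=1 → 1; observed 1. Eliminates g4 stuck-at-0, g4 inverted output, g5 stuck-at-1, g5 inverted output, g6 stuck-at-0, g6 inverted output, g7 stuck-at-0, g7 inverted output.
Test 3 (x1=0, x2=0, x3=0, x4=0): fault-free g0=1, g1=1, g2=0, g3=0, g4=0, g5=0, g6=0, g7=0 → 0; observed 0. Eliminates g2 inverted output.
Only g2 stuck-at-0 is consistent with every test.

g2 stuck-at-0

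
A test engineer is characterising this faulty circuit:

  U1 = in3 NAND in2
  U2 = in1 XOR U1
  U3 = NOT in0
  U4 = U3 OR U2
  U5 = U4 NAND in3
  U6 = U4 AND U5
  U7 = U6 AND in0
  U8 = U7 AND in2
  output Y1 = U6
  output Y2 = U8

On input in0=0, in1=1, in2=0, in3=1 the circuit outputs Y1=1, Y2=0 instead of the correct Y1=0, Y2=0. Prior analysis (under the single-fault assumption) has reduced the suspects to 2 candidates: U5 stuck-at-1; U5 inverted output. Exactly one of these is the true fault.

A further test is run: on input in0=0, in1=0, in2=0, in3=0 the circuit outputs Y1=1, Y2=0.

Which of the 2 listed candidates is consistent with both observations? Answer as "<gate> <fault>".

Evaluate each candidate on input in0=0, in1=0, in2=0, in3=0:
  U5 stuck-at-1: U1=1, U2=1, U3=1, U4=1, U5=1 [stuck-at-1], U6=1, U7=0, U8=0 → Y1=1, Y2=0 — matches
  U5 inverted output: U1=1, U2=1, U3=1, U4=1, U5=0 [inverted output], U6=0, U7=0, U8=0 → Y1=0, Y2=0 — eliminated
Only U5 stuck-at-1 reproduces the observed Y1=1, Y2=0.

U5 stuck-at-1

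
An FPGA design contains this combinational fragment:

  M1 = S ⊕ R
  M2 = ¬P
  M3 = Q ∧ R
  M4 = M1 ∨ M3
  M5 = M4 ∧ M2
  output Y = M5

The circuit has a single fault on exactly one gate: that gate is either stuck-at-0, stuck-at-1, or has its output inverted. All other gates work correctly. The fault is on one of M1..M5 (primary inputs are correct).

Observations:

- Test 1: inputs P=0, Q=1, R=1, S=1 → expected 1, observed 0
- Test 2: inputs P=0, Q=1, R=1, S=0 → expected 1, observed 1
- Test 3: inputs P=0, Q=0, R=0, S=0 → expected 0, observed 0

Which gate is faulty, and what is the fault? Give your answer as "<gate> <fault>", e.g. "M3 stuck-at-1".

Fault-free values for test 1 (P=0, Q=1, R=1, S=1): M1=0, M2=1, M3=1, M4=1, M5=1, giving Y=1. Observed 0.
Test 1: faults giving observed 0 are {M2 stuck-at-0, M2 inverted output, M3 stuck-at-0, M3 inverted output, M4 stuck-at-0, M4 inverted output, M5 stuck-at-0, M5 inverted output}.
Test 2 (P=0, Q=1, R=1, S=0): fault-free M1=1, M2=1, M3=1, M4=1, M5=1 → 1; observed 1. Eliminates M2 stuck-at-0, M2 inverted output, M4 stuck-at-0, M4 inverted output, M5 stuck-at-0, M5 inverted output.
Test 3 (P=0, Q=0, R=0, S=0): fault-free M1=0, M2=1, M3=0, M4=0, M5=0 → 0; observed 0. Eliminates M3 inverted output.
Only M3 stuck-at-0 is consistent with every test.

M3 stuck-at-0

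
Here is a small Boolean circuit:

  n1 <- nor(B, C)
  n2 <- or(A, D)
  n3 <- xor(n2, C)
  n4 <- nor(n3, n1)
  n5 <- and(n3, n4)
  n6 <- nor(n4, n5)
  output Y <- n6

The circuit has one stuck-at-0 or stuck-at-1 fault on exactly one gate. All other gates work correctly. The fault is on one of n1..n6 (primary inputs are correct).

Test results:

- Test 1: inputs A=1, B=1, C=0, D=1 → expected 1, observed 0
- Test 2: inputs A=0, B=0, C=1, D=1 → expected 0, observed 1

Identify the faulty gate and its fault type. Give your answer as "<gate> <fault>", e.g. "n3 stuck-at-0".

Fault-free values for test 1 (A=1, B=1, C=0, D=1): n1=0, n2=1, n3=1, n4=0, n5=0, n6=1, giving Y=1. Observed 0.
Test 1: faults giving observed 0 are {n2 stuck-at-0, n3 stuck-at-0, n4 stuck-at-1, n5 stuck-at-1, n6 stuck-at-0}.
Test 2 (A=0, B=0, C=1, D=1): fault-free n1=0, n2=1, n3=0, n4=1, n5=0, n6=0 → 0; observed 1. Eliminates n3 stuck-at-0, n4 stuck-at-1, n5 stuck-at-1, n6 stuck-at-0.
Only n2 stuck-at-0 is consistent with every test.

n2 stuck-at-0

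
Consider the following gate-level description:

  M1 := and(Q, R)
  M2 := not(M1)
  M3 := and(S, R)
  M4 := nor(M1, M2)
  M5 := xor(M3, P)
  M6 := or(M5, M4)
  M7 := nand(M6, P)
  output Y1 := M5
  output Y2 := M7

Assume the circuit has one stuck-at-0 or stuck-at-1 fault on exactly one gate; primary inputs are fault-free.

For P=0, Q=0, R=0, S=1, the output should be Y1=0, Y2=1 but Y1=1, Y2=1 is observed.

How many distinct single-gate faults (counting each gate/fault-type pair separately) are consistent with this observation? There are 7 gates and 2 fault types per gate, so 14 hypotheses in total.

2

Fault-free: M1=0, M2=1, M3=0, M4=0, M5=0, M6=0, M7=1 → Y1=0, Y2=1. Observed Y1=1, Y2=1.
  M1 stuck-at-0: output Y1=0, Y2=1 ✗
  M1 stuck-at-1: output Y1=0, Y2=1 ✗
  M2 stuck-at-0: output Y1=0, Y2=1 ✗
  M2 stuck-at-1: output Y1=0, Y2=1 ✗
  M3 stuck-at-0: output Y1=0, Y2=1 ✗
  M3 stuck-at-1: output Y1=1, Y2=1 ✓
  M4 stuck-at-0: output Y1=0, Y2=1 ✗
  M4 stuck-at-1: output Y1=0, Y2=1 ✗
  M5 stuck-at-0: output Y1=0, Y2=1 ✗
  M5 stuck-at-1: output Y1=1, Y2=1 ✓
  M6 stuck-at-0: output Y1=0, Y2=1 ✗
  M6 stuck-at-1: output Y1=0, Y2=1 ✗
  M7 stuck-at-0: output Y1=0, Y2=0 ✗
  M7 stuck-at-1: output Y1=0, Y2=1 ✗
Consistent faults: {M3 stuck-at-1, M5 stuck-at-1} — 2 in all.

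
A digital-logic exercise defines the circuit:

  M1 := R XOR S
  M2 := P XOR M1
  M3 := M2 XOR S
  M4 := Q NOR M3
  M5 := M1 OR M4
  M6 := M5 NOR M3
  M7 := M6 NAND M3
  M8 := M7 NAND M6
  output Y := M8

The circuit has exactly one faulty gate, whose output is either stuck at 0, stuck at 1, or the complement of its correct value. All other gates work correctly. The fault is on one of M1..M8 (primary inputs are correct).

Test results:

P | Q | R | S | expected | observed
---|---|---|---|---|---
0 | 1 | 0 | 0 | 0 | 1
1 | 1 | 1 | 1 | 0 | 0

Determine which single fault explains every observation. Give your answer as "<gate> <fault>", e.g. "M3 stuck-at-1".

Fault-free values for test 1 (P=0, Q=1, R=0, S=0): M1=0, M2=0, M3=0, M4=0, M5=0, M6=1, M7=1, M8=0, giving Y=0. Observed 1.
Test 1: faults giving observed 1 are {M1 stuck-at-1, M1 inverted output, M2 stuck-at-1, M2 inverted output, M3 stuck-at-1, M3 inverted output, M4 stuck-at-1, M4 inverted output, M5 stuck-at-1, M5 inverted output, M6 stuck-at-0, M6 inverted output, M7 stuck-at-0, M7 inverted output, M8 stuck-at-1, M8 inverted output}.
Test 2 (P=1, Q=1, R=1, S=1): fault-free M1=0, M2=1, M3=0, M4=0, M5=0, M6=1, M7=1, M8=0 → 0; observed 0. Eliminates M1 stuck-at-1, M1 inverted output, M2 inverted output, M3 stuck-at-1, M3 inverted output, M4 stuck-at-1, M4 inverted output, M5 stuck-at-1, M5 inverted output, M6 stuck-at-0, M6 inverted output, M7 stuck-at-0, M7 inverted output, M8 stuck-at-1, M8 inverted output.
Only M2 stuck-at-1 is consistent with every test.

M2 stuck-at-1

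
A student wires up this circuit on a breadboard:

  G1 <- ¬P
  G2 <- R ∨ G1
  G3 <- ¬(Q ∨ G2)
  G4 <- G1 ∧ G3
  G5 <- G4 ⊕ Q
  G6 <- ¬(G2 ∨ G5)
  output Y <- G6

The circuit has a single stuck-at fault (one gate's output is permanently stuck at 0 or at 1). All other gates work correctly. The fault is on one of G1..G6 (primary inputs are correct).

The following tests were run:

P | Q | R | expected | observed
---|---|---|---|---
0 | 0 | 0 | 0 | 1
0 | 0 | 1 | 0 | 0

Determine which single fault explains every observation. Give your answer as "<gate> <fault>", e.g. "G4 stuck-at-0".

Fault-free values for test 1 (P=0, Q=0, R=0): G1=1, G2=1, G3=0, G4=0, G5=0, G6=0, giving Y=0. Observed 1.
Test 1: faults giving observed 1 are {G1 stuck-at-0, G6 stuck-at-1}.
Test 2 (P=0, Q=0, R=1): fault-free G1=1, G2=1, G3=0, G4=0, G5=0, G6=0 → 0; observed 0. Eliminates G6 stuck-at-1.
Only G1 stuck-at-0 is consistent with every test.

G1 stuck-at-0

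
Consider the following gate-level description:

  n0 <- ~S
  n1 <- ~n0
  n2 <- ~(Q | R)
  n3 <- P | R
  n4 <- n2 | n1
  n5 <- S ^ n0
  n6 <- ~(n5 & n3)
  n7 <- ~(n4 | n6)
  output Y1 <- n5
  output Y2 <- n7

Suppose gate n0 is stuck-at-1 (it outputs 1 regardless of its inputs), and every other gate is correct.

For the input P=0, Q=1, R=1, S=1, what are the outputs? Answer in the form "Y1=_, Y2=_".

Propagate with n0 forced: n0=1 [stuck-at-1], n1=0, n2=0, n3=1, n4=0, n5=0, n6=1, n7=0.
So the outputs are Y1=0, Y2=0. (Without the fault they would be Y1=1, Y2=0.)

Y1=0, Y2=0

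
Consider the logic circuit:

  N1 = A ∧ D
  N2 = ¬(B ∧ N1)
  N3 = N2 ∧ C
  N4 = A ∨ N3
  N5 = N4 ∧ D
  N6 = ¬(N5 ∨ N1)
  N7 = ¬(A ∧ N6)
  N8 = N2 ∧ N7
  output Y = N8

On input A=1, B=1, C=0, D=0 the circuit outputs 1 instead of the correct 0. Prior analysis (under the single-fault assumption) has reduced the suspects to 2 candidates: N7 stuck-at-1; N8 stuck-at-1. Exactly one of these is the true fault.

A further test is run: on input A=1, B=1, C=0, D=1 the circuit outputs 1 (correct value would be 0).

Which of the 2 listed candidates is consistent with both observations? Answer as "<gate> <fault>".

Evaluate each candidate on input A=1, B=1, C=0, D=1:
  N7 stuck-at-1: N1=1, N2=0, N3=0, N4=1, N5=1, N6=0, N7=1 [stuck-at-1], N8=0 → 0 — eliminated
  N8 stuck-at-1: N1=1, N2=0, N3=0, N4=1, N5=1, N6=0, N7=1, N8=1 [stuck-at-1] → 1 — matches
Only N8 stuck-at-1 reproduces the observed 1.

N8 stuck-at-1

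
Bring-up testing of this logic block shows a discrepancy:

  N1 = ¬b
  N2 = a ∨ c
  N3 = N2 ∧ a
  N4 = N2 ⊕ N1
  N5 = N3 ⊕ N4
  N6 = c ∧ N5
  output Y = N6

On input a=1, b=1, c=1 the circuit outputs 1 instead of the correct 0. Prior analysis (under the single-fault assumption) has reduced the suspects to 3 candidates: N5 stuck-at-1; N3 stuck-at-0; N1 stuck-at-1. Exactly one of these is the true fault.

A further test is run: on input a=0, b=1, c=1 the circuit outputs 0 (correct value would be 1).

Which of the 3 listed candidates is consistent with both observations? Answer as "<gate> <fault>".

Evaluate each candidate on input a=0, b=1, c=1:
  N5 stuck-at-1: N1=0, N2=1, N3=0, N4=1, N5=1 [stuck-at-1], N6=1 → 1 — eliminated
  N3 stuck-at-0: N1=0, N2=1, N3=0 [stuck-at-0], N4=1, N5=1, N6=1 → 1 — eliminated
  N1 stuck-at-1: N1=1 [stuck-at-1], N2=1, N3=0, N4=0, N5=0, N6=0 → 0 — matches
Only N1 stuck-at-1 reproduces the observed 0.

N1 stuck-at-1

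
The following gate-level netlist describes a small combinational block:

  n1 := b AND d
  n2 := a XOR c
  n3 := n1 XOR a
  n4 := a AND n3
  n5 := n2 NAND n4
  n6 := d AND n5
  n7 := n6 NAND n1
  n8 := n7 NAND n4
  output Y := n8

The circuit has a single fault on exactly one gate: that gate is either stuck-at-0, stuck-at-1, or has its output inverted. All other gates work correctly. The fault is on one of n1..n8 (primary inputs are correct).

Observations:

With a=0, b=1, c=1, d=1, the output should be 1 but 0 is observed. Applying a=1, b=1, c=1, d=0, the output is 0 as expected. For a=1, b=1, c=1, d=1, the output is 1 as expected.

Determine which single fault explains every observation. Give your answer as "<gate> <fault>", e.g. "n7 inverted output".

n4 stuck-at-1

Fault-free values for test 1 (a=0, b=1, c=1, d=1): n1=1, n2=1, n3=1, n4=0, n5=1, n6=1, n7=0, n8=1, giving Y=1. Observed 0.
Test 1: faults giving observed 0 are {n4 stuck-at-1, n4 inverted output, n8 stuck-at-0, n8 inverted output}.
Test 2 (a=1, b=1, c=1, d=0): fault-free n1=0, n2=0, n3=1, n4=1, n5=1, n6=0, n7=1, n8=0 → 0; observed 0. Eliminates n4 inverted output, n8 inverted output.
Test 3 (a=1, b=1, c=1, d=1): fault-free n1=1, n2=0, n3=0, n4=0, n5=1, n6=1, n7=0, n8=1 → 1; observed 1. Eliminates n8 stuck-at-0.
Only n4 stuck-at-1 is consistent with every test.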